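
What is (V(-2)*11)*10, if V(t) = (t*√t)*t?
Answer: 440*I*√2 ≈ 622.25*I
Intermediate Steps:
V(t) = t^(5/2) (V(t) = t^(3/2)*t = t^(5/2))
(V(-2)*11)*10 = ((-2)^(5/2)*11)*10 = ((4*I*√2)*11)*10 = (44*I*√2)*10 = 440*I*√2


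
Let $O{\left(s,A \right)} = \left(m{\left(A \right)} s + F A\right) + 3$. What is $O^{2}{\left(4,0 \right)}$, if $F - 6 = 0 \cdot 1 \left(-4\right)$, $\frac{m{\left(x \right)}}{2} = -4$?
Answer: $841$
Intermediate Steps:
$m{\left(x \right)} = -8$ ($m{\left(x \right)} = 2 \left(-4\right) = -8$)
$F = 6$ ($F = 6 + 0 \cdot 1 \left(-4\right) = 6 + 0 \left(-4\right) = 6 + 0 = 6$)
$O{\left(s,A \right)} = 3 - 8 s + 6 A$ ($O{\left(s,A \right)} = \left(- 8 s + 6 A\right) + 3 = 3 - 8 s + 6 A$)
$O^{2}{\left(4,0 \right)} = \left(3 - 32 + 6 \cdot 0\right)^{2} = \left(3 - 32 + 0\right)^{2} = \left(-29\right)^{2} = 841$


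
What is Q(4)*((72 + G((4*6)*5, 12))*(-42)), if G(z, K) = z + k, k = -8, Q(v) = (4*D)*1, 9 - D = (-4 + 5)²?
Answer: -247296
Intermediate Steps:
D = 8 (D = 9 - (-4 + 5)² = 9 - 1*1² = 9 - 1*1 = 9 - 1 = 8)
Q(v) = 32 (Q(v) = (4*8)*1 = 32*1 = 32)
G(z, K) = -8 + z (G(z, K) = z - 8 = -8 + z)
Q(4)*((72 + G((4*6)*5, 12))*(-42)) = 32*((72 + (-8 + (4*6)*5))*(-42)) = 32*((72 + (-8 + 24*5))*(-42)) = 32*((72 + (-8 + 120))*(-42)) = 32*((72 + 112)*(-42)) = 32*(184*(-42)) = 32*(-7728) = -247296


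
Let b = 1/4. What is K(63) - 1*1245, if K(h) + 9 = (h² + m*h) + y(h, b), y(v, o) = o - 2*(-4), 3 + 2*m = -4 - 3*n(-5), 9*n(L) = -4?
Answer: 10179/4 ≈ 2544.8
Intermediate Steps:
n(L) = -4/9 (n(L) = (⅑)*(-4) = -4/9)
m = -17/6 (m = -3/2 + (-4 - 3*(-4/9))/2 = -3/2 + (-4 + 4/3)/2 = -3/2 + (½)*(-8/3) = -3/2 - 4/3 = -17/6 ≈ -2.8333)
b = ¼ ≈ 0.25000
y(v, o) = 8 + o (y(v, o) = o + 8 = 8 + o)
K(h) = -¾ + h² - 17*h/6 (K(h) = -9 + ((h² - 17*h/6) + (8 + ¼)) = -9 + ((h² - 17*h/6) + 33/4) = -9 + (33/4 + h² - 17*h/6) = -¾ + h² - 17*h/6)
K(63) - 1*1245 = (-¾ + 63² - 17/6*63) - 1*1245 = (-¾ + 3969 - 357/2) - 1245 = 15159/4 - 1245 = 10179/4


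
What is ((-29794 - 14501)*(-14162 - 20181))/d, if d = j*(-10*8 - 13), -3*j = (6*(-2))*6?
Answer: -507074395/744 ≈ -6.8155e+5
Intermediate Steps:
j = 24 (j = -6*(-2)*6/3 = -(-4)*6 = -1/3*(-72) = 24)
d = -2232 (d = 24*(-10*8 - 13) = 24*(-80 - 13) = 24*(-93) = -2232)
((-29794 - 14501)*(-14162 - 20181))/d = ((-29794 - 14501)*(-14162 - 20181))/(-2232) = -44295*(-34343)*(-1/2232) = 1521223185*(-1/2232) = -507074395/744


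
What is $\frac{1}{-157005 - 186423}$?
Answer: $- \frac{1}{343428} \approx -2.9118 \cdot 10^{-6}$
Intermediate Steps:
$\frac{1}{-157005 - 186423} = \frac{1}{-343428} = - \frac{1}{343428}$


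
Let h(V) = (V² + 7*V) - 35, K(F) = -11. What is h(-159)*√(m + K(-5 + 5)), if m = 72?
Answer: 24133*√61 ≈ 1.8848e+5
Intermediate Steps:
h(V) = -35 + V² + 7*V
h(-159)*√(m + K(-5 + 5)) = (-35 + (-159)² + 7*(-159))*√(72 - 11) = (-35 + 25281 - 1113)*√61 = 24133*√61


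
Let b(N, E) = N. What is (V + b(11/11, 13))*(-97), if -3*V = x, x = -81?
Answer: -2716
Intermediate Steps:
V = 27 (V = -⅓*(-81) = 27)
(V + b(11/11, 13))*(-97) = (27 + 11/11)*(-97) = (27 + 11*(1/11))*(-97) = (27 + 1)*(-97) = 28*(-97) = -2716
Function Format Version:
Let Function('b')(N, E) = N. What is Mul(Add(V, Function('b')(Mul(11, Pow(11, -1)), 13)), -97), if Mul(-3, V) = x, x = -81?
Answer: -2716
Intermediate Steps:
V = 27 (V = Mul(Rational(-1, 3), -81) = 27)
Mul(Add(V, Function('b')(Mul(11, Pow(11, -1)), 13)), -97) = Mul(Add(27, Mul(11, Pow(11, -1))), -97) = Mul(Add(27, Mul(11, Rational(1, 11))), -97) = Mul(Add(27, 1), -97) = Mul(28, -97) = -2716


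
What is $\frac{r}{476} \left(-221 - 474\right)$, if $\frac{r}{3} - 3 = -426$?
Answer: $\frac{881955}{476} \approx 1852.8$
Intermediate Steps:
$r = -1269$ ($r = 9 + 3 \left(-426\right) = 9 - 1278 = -1269$)
$\frac{r}{476} \left(-221 - 474\right) = - \frac{1269}{476} \left(-221 - 474\right) = \left(-1269\right) \frac{1}{476} \left(-695\right) = \left(- \frac{1269}{476}\right) \left(-695\right) = \frac{881955}{476}$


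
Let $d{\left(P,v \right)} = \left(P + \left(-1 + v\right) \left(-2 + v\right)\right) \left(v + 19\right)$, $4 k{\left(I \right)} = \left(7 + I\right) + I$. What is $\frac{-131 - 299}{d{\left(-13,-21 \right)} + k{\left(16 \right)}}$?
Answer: $\frac{344}{781} \approx 0.44046$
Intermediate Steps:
$k{\left(I \right)} = \frac{7}{4} + \frac{I}{2}$ ($k{\left(I \right)} = \frac{\left(7 + I\right) + I}{4} = \frac{7 + 2 I}{4} = \frac{7}{4} + \frac{I}{2}$)
$d{\left(P,v \right)} = \left(19 + v\right) \left(P + \left(-1 + v\right) \left(-2 + v\right)\right)$ ($d{\left(P,v \right)} = \left(P + \left(-1 + v\right) \left(-2 + v\right)\right) \left(19 + v\right) = \left(19 + v\right) \left(P + \left(-1 + v\right) \left(-2 + v\right)\right)$)
$\frac{-131 - 299}{d{\left(-13,-21 \right)} + k{\left(16 \right)}} = \frac{-131 - 299}{\left(38 + \left(-21\right)^{3} - -1155 + 16 \left(-21\right)^{2} + 19 \left(-13\right) - -273\right) + \left(\frac{7}{4} + \frac{1}{2} \cdot 16\right)} = - \frac{430}{\left(38 - 9261 + 1155 + 16 \cdot 441 - 247 + 273\right) + \left(\frac{7}{4} + 8\right)} = - \frac{430}{\left(38 - 9261 + 1155 + 7056 - 247 + 273\right) + \frac{39}{4}} = - \frac{430}{-986 + \frac{39}{4}} = - \frac{430}{- \frac{3905}{4}} = \left(-430\right) \left(- \frac{4}{3905}\right) = \frac{344}{781}$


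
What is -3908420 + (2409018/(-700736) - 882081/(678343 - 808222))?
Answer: -19761582286571427/5056160608 ≈ -3.9084e+6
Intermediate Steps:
-3908420 + (2409018/(-700736) - 882081/(678343 - 808222)) = -3908420 + (2409018*(-1/700736) - 882081/(-129879)) = -3908420 + (-1204509/350368 - 882081*(-1/129879)) = -3908420 + (-1204509/350368 + 98009/14431) = -3908420 + 16956947933/5056160608 = -19761582286571427/5056160608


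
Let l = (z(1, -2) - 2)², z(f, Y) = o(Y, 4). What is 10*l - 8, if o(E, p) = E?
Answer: 152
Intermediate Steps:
z(f, Y) = Y
l = 16 (l = (-2 - 2)² = (-4)² = 16)
10*l - 8 = 10*16 - 8 = 160 - 8 = 152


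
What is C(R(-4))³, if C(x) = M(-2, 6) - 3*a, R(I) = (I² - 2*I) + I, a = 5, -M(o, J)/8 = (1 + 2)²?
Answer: -658503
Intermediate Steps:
M(o, J) = -72 (M(o, J) = -8*(1 + 2)² = -8*3² = -8*9 = -72)
R(I) = I² - I
C(x) = -87 (C(x) = -72 - 3*5 = -72 - 15 = -87)
C(R(-4))³ = (-87)³ = -658503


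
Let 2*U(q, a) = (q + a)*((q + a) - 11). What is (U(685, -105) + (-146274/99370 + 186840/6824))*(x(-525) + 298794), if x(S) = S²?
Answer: 4017737590602843516/42381305 ≈ 9.4800e+10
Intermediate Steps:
U(q, a) = (a + q)*(-11 + a + q)/2 (U(q, a) = ((q + a)*((q + a) - 11))/2 = ((a + q)*((a + q) - 11))/2 = ((a + q)*(-11 + a + q))/2 = (a + q)*(-11 + a + q)/2)
(U(685, -105) + (-146274/99370 + 186840/6824))*(x(-525) + 298794) = (((½)*(-105)² + (½)*685² - 11/2*(-105) - 11/2*685 - 105*685) + (-146274/99370 + 186840/6824))*((-525)² + 298794) = (((½)*11025 + (½)*469225 + 1155/2 - 7535/2 - 71925) + (-146274*1/99370 + 186840*(1/6824)))*(275625 + 298794) = ((11025/2 + 469225/2 + 1155/2 - 7535/2 - 71925) + (-73137/49685 + 23355/853))*574419 = (165010 + 1098007314/42381305)*574419 = (6994437145364/42381305)*574419 = 4017737590602843516/42381305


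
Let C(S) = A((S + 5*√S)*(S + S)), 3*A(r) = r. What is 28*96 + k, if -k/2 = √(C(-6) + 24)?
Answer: 2688 - 4*√(12 - 5*I*√6) ≈ 2672.7 + 6.4165*I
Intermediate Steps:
A(r) = r/3
C(S) = 2*S*(S + 5*√S)/3 (C(S) = ((S + 5*√S)*(S + S))/3 = ((S + 5*√S)*(2*S))/3 = (2*S*(S + 5*√S))/3 = 2*S*(S + 5*√S)/3)
k = -2*√(48 - 20*I*√6) (k = -2*√(((⅔)*(-6)² + 10*(-6)^(3/2)/3) + 24) = -2*√(((⅔)*36 + 10*(-6*I*√6)/3) + 24) = -2*√((24 - 20*I*√6) + 24) = -2*√(48 - 20*I*√6) ≈ -15.27 + 6.4165*I)
28*96 + k = 28*96 - 4*√(12 - 5*I*√6) = 2688 - 4*√(12 - 5*I*√6)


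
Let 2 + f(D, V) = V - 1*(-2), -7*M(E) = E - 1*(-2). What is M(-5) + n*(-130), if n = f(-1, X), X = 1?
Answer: -907/7 ≈ -129.57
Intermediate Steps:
M(E) = -2/7 - E/7 (M(E) = -(E - 1*(-2))/7 = -(E + 2)/7 = -(2 + E)/7 = -2/7 - E/7)
f(D, V) = V (f(D, V) = -2 + (V - 1*(-2)) = -2 + (V + 2) = -2 + (2 + V) = V)
n = 1
M(-5) + n*(-130) = (-2/7 - 1/7*(-5)) + 1*(-130) = (-2/7 + 5/7) - 130 = 3/7 - 130 = -907/7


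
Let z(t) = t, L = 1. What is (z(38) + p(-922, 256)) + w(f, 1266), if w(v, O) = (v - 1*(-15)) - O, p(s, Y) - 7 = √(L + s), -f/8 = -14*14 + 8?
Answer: 298 + I*√921 ≈ 298.0 + 30.348*I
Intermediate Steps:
f = 1504 (f = -8*(-14*14 + 8) = -8*(-196 + 8) = -8*(-188) = 1504)
p(s, Y) = 7 + √(1 + s)
w(v, O) = 15 + v - O (w(v, O) = (v + 15) - O = (15 + v) - O = 15 + v - O)
(z(38) + p(-922, 256)) + w(f, 1266) = (38 + (7 + √(1 - 922))) + (15 + 1504 - 1*1266) = (38 + (7 + √(-921))) + (15 + 1504 - 1266) = (38 + (7 + I*√921)) + 253 = (45 + I*√921) + 253 = 298 + I*√921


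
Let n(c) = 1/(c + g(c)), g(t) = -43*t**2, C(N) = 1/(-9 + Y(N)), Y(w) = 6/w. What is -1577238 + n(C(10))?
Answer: -2026752594/1285 ≈ -1.5772e+6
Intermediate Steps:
C(N) = 1/(-9 + 6/N)
n(c) = 1/(c - 43*c**2)
-1577238 + n(C(10)) = -1577238 - 1/(((-1*10/(-6 + 9*10)))*(-1 + 43*(-1*10/(-6 + 9*10)))) = -1577238 - 1/(((-1*10/(-6 + 90)))*(-1 + 43*(-1*10/(-6 + 90)))) = -1577238 - 1/(((-1*10/84))*(-1 + 43*(-1*10/84))) = -1577238 - 1/(((-1*10*1/84))*(-1 + 43*(-1*10*1/84))) = -1577238 - 1/((-5/42)*(-1 + 43*(-5/42))) = -1577238 - 1*(-42/5)/(-1 - 215/42) = -1577238 - 1*(-42/5)/(-257/42) = -1577238 - 1*(-42/5)*(-42/257) = -1577238 - 1764/1285 = -2026752594/1285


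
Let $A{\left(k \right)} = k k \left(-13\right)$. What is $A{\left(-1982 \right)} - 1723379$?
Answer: $-52791591$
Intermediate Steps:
$A{\left(k \right)} = - 13 k^{2}$ ($A{\left(k \right)} = k^{2} \left(-13\right) = - 13 k^{2}$)
$A{\left(-1982 \right)} - 1723379 = - 13 \left(-1982\right)^{2} - 1723379 = \left(-13\right) 3928324 - 1723379 = -51068212 - 1723379 = -52791591$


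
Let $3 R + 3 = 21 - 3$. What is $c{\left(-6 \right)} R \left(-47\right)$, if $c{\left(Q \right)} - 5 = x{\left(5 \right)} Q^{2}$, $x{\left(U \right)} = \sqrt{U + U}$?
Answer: $-1175 - 8460 \sqrt{10} \approx -27928.0$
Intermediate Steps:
$x{\left(U \right)} = \sqrt{2} \sqrt{U}$ ($x{\left(U \right)} = \sqrt{2 U} = \sqrt{2} \sqrt{U}$)
$c{\left(Q \right)} = 5 + \sqrt{10} Q^{2}$ ($c{\left(Q \right)} = 5 + \sqrt{2} \sqrt{5} Q^{2} = 5 + \sqrt{10} Q^{2}$)
$R = 5$ ($R = -1 + \frac{21 - 3}{3} = -1 + \frac{1}{3} \cdot 18 = -1 + 6 = 5$)
$c{\left(-6 \right)} R \left(-47\right) = \left(5 + \sqrt{10} \left(-6\right)^{2}\right) 5 \left(-47\right) = \left(5 + \sqrt{10} \cdot 36\right) 5 \left(-47\right) = \left(5 + 36 \sqrt{10}\right) 5 \left(-47\right) = \left(25 + 180 \sqrt{10}\right) \left(-47\right) = -1175 - 8460 \sqrt{10}$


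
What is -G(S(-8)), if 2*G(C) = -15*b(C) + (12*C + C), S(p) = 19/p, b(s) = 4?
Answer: 727/16 ≈ 45.438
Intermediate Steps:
G(C) = -30 + 13*C/2 (G(C) = (-15*4 + (12*C + C))/2 = (-60 + 13*C)/2 = -30 + 13*C/2)
-G(S(-8)) = -(-30 + 13*(19/(-8))/2) = -(-30 + 13*(19*(-⅛))/2) = -(-30 + (13/2)*(-19/8)) = -(-30 - 247/16) = -1*(-727/16) = 727/16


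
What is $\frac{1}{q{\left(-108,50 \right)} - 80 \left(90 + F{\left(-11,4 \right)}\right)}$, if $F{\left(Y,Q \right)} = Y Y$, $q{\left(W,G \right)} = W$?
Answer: $- \frac{1}{16988} \approx -5.8865 \cdot 10^{-5}$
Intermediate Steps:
$F{\left(Y,Q \right)} = Y^{2}$
$\frac{1}{q{\left(-108,50 \right)} - 80 \left(90 + F{\left(-11,4 \right)}\right)} = \frac{1}{-108 - 80 \left(90 + \left(-11\right)^{2}\right)} = \frac{1}{-108 - 80 \left(90 + 121\right)} = \frac{1}{-108 - 16880} = \frac{1}{-16988} = - \frac{1}{16988}$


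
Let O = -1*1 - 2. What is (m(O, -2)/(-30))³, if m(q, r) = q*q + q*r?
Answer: -⅛ ≈ -0.12500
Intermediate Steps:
O = -3 (O = -1 - 2 = -3)
m(q, r) = q² + q*r
(m(O, -2)/(-30))³ = (-3*(-3 - 2)/(-30))³ = (-3*(-5)*(-1/30))³ = (15*(-1/30))³ = (-½)³ = -⅛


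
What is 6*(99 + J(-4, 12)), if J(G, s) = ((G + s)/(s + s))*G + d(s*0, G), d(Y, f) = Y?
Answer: 586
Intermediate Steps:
J(G, s) = G*(G + s)/(2*s) (J(G, s) = ((G + s)/(s + s))*G + s*0 = ((G + s)/((2*s)))*G + 0 = ((G + s)*(1/(2*s)))*G + 0 = ((G + s)/(2*s))*G + 0 = G*(G + s)/(2*s) + 0 = G*(G + s)/(2*s))
6*(99 + J(-4, 12)) = 6*(99 + (½)*(-4)*(-4 + 12)/12) = 6*(99 + (½)*(-4)*(1/12)*8) = 6*(99 - 4/3) = 6*(293/3) = 586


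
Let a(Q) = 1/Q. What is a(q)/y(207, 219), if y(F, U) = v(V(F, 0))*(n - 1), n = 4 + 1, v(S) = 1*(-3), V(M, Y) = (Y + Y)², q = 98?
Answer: -1/1176 ≈ -0.00085034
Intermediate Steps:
V(M, Y) = 4*Y² (V(M, Y) = (2*Y)² = 4*Y²)
v(S) = -3
n = 5
y(F, U) = -12 (y(F, U) = -3*(5 - 1) = -3*4 = -12)
a(q)/y(207, 219) = 1/(98*(-12)) = (1/98)*(-1/12) = -1/1176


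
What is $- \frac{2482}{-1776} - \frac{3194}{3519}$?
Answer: $\frac{510269}{1041624} \approx 0.48988$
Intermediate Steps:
$- \frac{2482}{-1776} - \frac{3194}{3519} = \left(-2482\right) \left(- \frac{1}{1776}\right) - \frac{3194}{3519} = \frac{1241}{888} - \frac{3194}{3519} = \frac{510269}{1041624}$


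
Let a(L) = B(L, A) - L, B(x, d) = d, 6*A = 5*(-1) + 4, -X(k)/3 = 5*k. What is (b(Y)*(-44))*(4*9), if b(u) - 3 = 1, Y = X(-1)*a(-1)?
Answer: -6336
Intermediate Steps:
X(k) = -15*k
A = -1/6 (A = (5*(-1) + 4)/6 = (-5 + 4)/6 = (1/6)*(-1) = -1/6 ≈ -0.16667)
a(L) = -1/6 - L
Y = 25/2 (Y = (-15*(-1))*(-1/6 - 1*(-1)) = 15*(-1/6 + 1) = 15*(5/6) = 25/2 ≈ 12.500)
b(u) = 4 (b(u) = 3 + 1 = 4)
(b(Y)*(-44))*(4*9) = (4*(-44))*(4*9) = -176*36 = -6336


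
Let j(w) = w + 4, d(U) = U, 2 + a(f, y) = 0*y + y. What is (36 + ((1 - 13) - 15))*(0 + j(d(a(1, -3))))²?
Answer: 9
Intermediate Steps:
a(f, y) = -2 + y (a(f, y) = -2 + (0*y + y) = -2 + (0 + y) = -2 + y)
j(w) = 4 + w
(36 + ((1 - 13) - 15))*(0 + j(d(a(1, -3))))² = (36 + ((1 - 13) - 15))*(0 + (4 + (-2 - 3)))² = (36 + (-12 - 15))*(0 + (4 - 5))² = (36 - 27)*(0 - 1)² = 9*(-1)² = 9*1 = 9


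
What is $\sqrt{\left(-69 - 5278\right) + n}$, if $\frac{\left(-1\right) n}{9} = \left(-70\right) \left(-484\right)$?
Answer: $i \sqrt{310267} \approx 557.02 i$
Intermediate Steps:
$n = -304920$ ($n = - 9 \left(\left(-70\right) \left(-484\right)\right) = \left(-9\right) 33880 = -304920$)
$\sqrt{\left(-69 - 5278\right) + n} = \sqrt{\left(-69 - 5278\right) - 304920} = \sqrt{-5347 - 304920} = \sqrt{-310267} = i \sqrt{310267}$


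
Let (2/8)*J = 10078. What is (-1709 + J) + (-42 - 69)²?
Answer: 50924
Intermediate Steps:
J = 40312 (J = 4*10078 = 40312)
(-1709 + J) + (-42 - 69)² = (-1709 + 40312) + (-42 - 69)² = 38603 + (-111)² = 38603 + 12321 = 50924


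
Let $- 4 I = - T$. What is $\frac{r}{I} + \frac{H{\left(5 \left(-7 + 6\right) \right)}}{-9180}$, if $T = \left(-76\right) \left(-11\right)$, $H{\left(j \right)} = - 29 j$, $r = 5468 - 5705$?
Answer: $- \frac{441193}{383724} \approx -1.1498$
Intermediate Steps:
$r = -237$
$T = 836$
$I = 209$ ($I = - \frac{\left(-1\right) 836}{4} = \left(- \frac{1}{4}\right) \left(-836\right) = 209$)
$\frac{r}{I} + \frac{H{\left(5 \left(-7 + 6\right) \right)}}{-9180} = - \frac{237}{209} + \frac{\left(-29\right) 5 \left(-7 + 6\right)}{-9180} = \left(-237\right) \frac{1}{209} + - 29 \cdot 5 \left(-1\right) \left(- \frac{1}{9180}\right) = - \frac{237}{209} + \left(-29\right) \left(-5\right) \left(- \frac{1}{9180}\right) = - \frac{237}{209} + 145 \left(- \frac{1}{9180}\right) = - \frac{237}{209} - \frac{29}{1836} = - \frac{441193}{383724}$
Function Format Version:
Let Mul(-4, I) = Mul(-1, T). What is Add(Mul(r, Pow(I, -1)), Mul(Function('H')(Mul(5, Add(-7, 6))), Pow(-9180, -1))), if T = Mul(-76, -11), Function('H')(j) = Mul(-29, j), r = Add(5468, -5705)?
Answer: Rational(-441193, 383724) ≈ -1.1498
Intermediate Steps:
r = -237
T = 836
I = 209 (I = Mul(Rational(-1, 4), Mul(-1, 836)) = Mul(Rational(-1, 4), -836) = 209)
Add(Mul(r, Pow(I, -1)), Mul(Function('H')(Mul(5, Add(-7, 6))), Pow(-9180, -1))) = Add(Mul(-237, Pow(209, -1)), Mul(Mul(-29, Mul(5, Add(-7, 6))), Pow(-9180, -1))) = Add(Mul(-237, Rational(1, 209)), Mul(Mul(-29, Mul(5, -1)), Rational(-1, 9180))) = Add(Rational(-237, 209), Mul(Mul(-29, -5), Rational(-1, 9180))) = Add(Rational(-237, 209), Mul(145, Rational(-1, 9180))) = Add(Rational(-237, 209), Rational(-29, 1836)) = Rational(-441193, 383724)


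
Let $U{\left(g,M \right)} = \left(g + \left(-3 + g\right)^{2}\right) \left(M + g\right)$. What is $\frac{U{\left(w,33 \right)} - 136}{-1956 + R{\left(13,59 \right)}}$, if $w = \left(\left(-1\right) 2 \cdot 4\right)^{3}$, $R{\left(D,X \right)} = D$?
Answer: $\frac{126797663}{1943} \approx 65259.0$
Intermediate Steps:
$w = -512$ ($w = \left(\left(-2\right) 4\right)^{3} = \left(-8\right)^{3} = -512$)
$U{\left(g,M \right)} = \left(M + g\right) \left(g + \left(-3 + g\right)^{2}\right)$
$\frac{U{\left(w,33 \right)} - 136}{-1956 + R{\left(13,59 \right)}} = \frac{\left(\left(-512\right)^{2} + 33 \left(-512\right) + 33 \left(-3 - 512\right)^{2} - 512 \left(-3 - 512\right)^{2}\right) - 136}{-1956 + 13} = \frac{\left(262144 - 16896 + 33 \left(-515\right)^{2} - 512 \left(-515\right)^{2}\right) - 136}{-1943} = \left(\left(262144 - 16896 + 33 \cdot 265225 - 135795200\right) - 136\right) \left(- \frac{1}{1943}\right) = \left(\left(262144 - 16896 + 8752425 - 135795200\right) - 136\right) \left(- \frac{1}{1943}\right) = \left(-126797527 - 136\right) \left(- \frac{1}{1943}\right) = \left(-126797663\right) \left(- \frac{1}{1943}\right) = \frac{126797663}{1943}$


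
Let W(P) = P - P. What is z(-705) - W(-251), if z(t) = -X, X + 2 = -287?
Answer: 289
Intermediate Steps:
X = -289 (X = -2 - 287 = -289)
W(P) = 0
z(t) = 289 (z(t) = -1*(-289) = 289)
z(-705) - W(-251) = 289 - 1*0 = 289 + 0 = 289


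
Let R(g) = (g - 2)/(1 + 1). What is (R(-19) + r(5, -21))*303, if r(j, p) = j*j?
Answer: 8787/2 ≈ 4393.5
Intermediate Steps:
R(g) = -1 + g/2 (R(g) = (-2 + g)/2 = (-2 + g)*(½) = -1 + g/2)
r(j, p) = j²
(R(-19) + r(5, -21))*303 = ((-1 + (½)*(-19)) + 5²)*303 = ((-1 - 19/2) + 25)*303 = (-21/2 + 25)*303 = (29/2)*303 = 8787/2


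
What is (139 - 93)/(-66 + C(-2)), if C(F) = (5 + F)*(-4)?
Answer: -23/39 ≈ -0.58974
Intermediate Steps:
C(F) = -20 - 4*F
(139 - 93)/(-66 + C(-2)) = (139 - 93)/(-66 + (-20 - 4*(-2))) = 46/(-66 + (-20 + 8)) = 46/(-66 - 12) = 46/(-78) = -1/78*46 = -23/39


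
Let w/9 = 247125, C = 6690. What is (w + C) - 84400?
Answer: 2146415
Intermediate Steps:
w = 2224125 (w = 9*247125 = 2224125)
(w + C) - 84400 = (2224125 + 6690) - 84400 = 2230815 - 84400 = 2146415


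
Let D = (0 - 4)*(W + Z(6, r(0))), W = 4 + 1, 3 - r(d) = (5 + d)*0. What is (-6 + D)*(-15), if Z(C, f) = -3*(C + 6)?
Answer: -1770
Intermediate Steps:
r(d) = 3 (r(d) = 3 - (5 + d)*0 = 3 - 1*0 = 3 + 0 = 3)
Z(C, f) = -18 - 3*C (Z(C, f) = -3*(6 + C) = -18 - 3*C)
W = 5
D = 124 (D = (0 - 4)*(5 + (-18 - 3*6)) = -4*(5 + (-18 - 18)) = -4*(5 - 36) = -4*(-31) = 124)
(-6 + D)*(-15) = (-6 + 124)*(-15) = 118*(-15) = -1770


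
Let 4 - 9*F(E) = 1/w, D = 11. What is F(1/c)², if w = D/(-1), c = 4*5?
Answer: 25/121 ≈ 0.20661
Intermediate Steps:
c = 20
w = -11 (w = 11/(-1) = 11*(-1) = -11)
F(E) = 5/11 (F(E) = 4/9 - ⅑/(-11) = 4/9 - ⅑*(-1/11) = 4/9 + 1/99 = 5/11)
F(1/c)² = (5/11)² = 25/121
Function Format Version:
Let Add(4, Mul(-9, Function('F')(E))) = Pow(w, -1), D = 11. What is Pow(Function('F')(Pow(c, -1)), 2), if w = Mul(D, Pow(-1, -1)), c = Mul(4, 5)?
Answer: Rational(25, 121) ≈ 0.20661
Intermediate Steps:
c = 20
w = -11 (w = Mul(11, Pow(-1, -1)) = Mul(11, -1) = -11)
Function('F')(E) = Rational(5, 11) (Function('F')(E) = Add(Rational(4, 9), Mul(Rational(-1, 9), Pow(-11, -1))) = Add(Rational(4, 9), Mul(Rational(-1, 9), Rational(-1, 11))) = Add(Rational(4, 9), Rational(1, 99)) = Rational(5, 11))
Pow(Function('F')(Pow(c, -1)), 2) = Pow(Rational(5, 11), 2) = Rational(25, 121)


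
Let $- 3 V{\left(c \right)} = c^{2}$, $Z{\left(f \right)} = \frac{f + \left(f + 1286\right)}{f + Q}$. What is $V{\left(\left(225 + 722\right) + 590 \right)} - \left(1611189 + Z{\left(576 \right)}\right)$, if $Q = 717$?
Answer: $- \frac{3101450854}{1293} \approx -2.3986 \cdot 10^{6}$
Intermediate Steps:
$Z{\left(f \right)} = \frac{1286 + 2 f}{717 + f}$ ($Z{\left(f \right)} = \frac{f + \left(f + 1286\right)}{f + 717} = \frac{f + \left(1286 + f\right)}{717 + f} = \frac{1286 + 2 f}{717 + f}$)
$V{\left(c \right)} = - \frac{c^{2}}{3}$
$V{\left(\left(225 + 722\right) + 590 \right)} - \left(1611189 + Z{\left(576 \right)}\right) = - \frac{\left(\left(225 + 722\right) + 590\right)^{2}}{3} - \left(1611189 + \frac{2 \left(643 + 576\right)}{717 + 576}\right) = - \frac{\left(947 + 590\right)^{2}}{3} - \left(1611189 + 2 \cdot \frac{1}{1293} \cdot 1219\right) = - \frac{1537^{2}}{3} - \left(1611189 + 2 \cdot \frac{1}{1293} \cdot 1219\right) = \left(- \frac{1}{3}\right) 2362369 - \left(1611189 + \frac{2438}{1293}\right) = - \frac{2362369}{3} - \frac{2083269815}{1293} = - \frac{3101450854}{1293}$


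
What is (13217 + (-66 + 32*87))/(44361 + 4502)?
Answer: 15935/48863 ≈ 0.32612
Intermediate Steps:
(13217 + (-66 + 32*87))/(44361 + 4502) = (13217 + (-66 + 2784))/48863 = (13217 + 2718)*(1/48863) = 15935*(1/48863) = 15935/48863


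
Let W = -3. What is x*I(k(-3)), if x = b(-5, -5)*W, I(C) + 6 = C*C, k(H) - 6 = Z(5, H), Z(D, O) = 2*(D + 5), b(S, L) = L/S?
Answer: -2010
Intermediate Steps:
Z(D, O) = 10 + 2*D (Z(D, O) = 2*(5 + D) = 10 + 2*D)
k(H) = 26 (k(H) = 6 + (10 + 2*5) = 6 + (10 + 10) = 6 + 20 = 26)
I(C) = -6 + C**2 (I(C) = -6 + C*C = -6 + C**2)
x = -3 (x = -5/(-5)*(-3) = -5*(-1/5)*(-3) = 1*(-3) = -3)
x*I(k(-3)) = -3*(-6 + 26**2) = -3*(-6 + 676) = -3*670 = -2010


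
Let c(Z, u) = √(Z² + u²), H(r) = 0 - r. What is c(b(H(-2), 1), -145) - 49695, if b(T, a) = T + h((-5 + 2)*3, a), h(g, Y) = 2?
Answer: -49695 + √21041 ≈ -49550.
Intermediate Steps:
H(r) = -r
b(T, a) = 2 + T (b(T, a) = T + 2 = 2 + T)
c(b(H(-2), 1), -145) - 49695 = √((2 - 1*(-2))² + (-145)²) - 49695 = √((2 + 2)² + 21025) - 49695 = √(4² + 21025) - 49695 = √(16 + 21025) - 49695 = √21041 - 49695 = -49695 + √21041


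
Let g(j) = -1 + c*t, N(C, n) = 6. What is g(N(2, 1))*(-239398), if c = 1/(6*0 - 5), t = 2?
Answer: 1675786/5 ≈ 3.3516e+5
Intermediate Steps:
c = -⅕ (c = 1/(0 - 5) = 1/(-5) = -⅕ ≈ -0.20000)
g(j) = -7/5 (g(j) = -1 - ⅕*2 = -1 - ⅖ = -7/5)
g(N(2, 1))*(-239398) = -7/5*(-239398) = 1675786/5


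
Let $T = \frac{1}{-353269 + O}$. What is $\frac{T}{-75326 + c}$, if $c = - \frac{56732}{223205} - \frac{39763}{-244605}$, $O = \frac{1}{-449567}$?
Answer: $\frac{1636335735646145}{43543504372209662003714652} \approx 3.7579 \cdot 10^{-11}$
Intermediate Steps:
$O = - \frac{1}{449567} \approx -2.2244 \cdot 10^{-6}$
$c = - \frac{1000326089}{10919411805}$ ($c = \left(-56732\right) \frac{1}{223205} - - \frac{39763}{244605} = - \frac{56732}{223205} + \frac{39763}{244605} = - \frac{1000326089}{10919411805} \approx -0.09161$)
$T = - \frac{449567}{158818084524}$ ($T = \frac{1}{-353269 - \frac{1}{449567}} = \frac{1}{- \frac{158818084524}{449567}} = - \frac{449567}{158818084524} \approx -2.8307 \cdot 10^{-6}$)
$\frac{T}{-75326 + c} = - \frac{449567}{158818084524 \left(-75326 - \frac{1000326089}{10919411805}\right)} = - \frac{449567}{158818084524 \left(- \frac{822516613949519}{10919411805}\right)} = \left(- \frac{449567}{158818084524}\right) \left(- \frac{10919411805}{822516613949519}\right) = \frac{1636335735646145}{43543504372209662003714652}$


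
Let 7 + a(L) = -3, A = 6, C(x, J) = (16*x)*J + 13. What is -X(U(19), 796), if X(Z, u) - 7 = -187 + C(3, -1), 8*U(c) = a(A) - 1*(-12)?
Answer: 215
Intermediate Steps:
C(x, J) = 13 + 16*J*x (C(x, J) = 16*J*x + 13 = 13 + 16*J*x)
a(L) = -10 (a(L) = -7 - 3 = -10)
U(c) = 1/4 (U(c) = (-10 - 1*(-12))/8 = (-10 + 12)/8 = (1/8)*2 = 1/4)
X(Z, u) = -215 (X(Z, u) = 7 + (-187 + (13 + 16*(-1)*3)) = 7 + (-187 + (13 - 48)) = 7 + (-187 - 35) = 7 - 222 = -215)
-X(U(19), 796) = -1*(-215) = 215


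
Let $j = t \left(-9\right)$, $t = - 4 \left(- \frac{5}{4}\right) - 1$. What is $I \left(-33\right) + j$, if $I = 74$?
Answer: $-2478$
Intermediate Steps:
$t = 4$ ($t = - 4 \left(\left(-5\right) \frac{1}{4}\right) - 1 = \left(-4\right) \left(- \frac{5}{4}\right) - 1 = 5 - 1 = 4$)
$j = -36$ ($j = 4 \left(-9\right) = -36$)
$I \left(-33\right) + j = 74 \left(-33\right) - 36 = -2442 - 36 = -2478$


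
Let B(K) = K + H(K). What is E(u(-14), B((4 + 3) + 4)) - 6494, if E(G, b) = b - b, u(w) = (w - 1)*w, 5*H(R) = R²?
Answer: -6494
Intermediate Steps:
H(R) = R²/5
B(K) = K + K²/5
u(w) = w*(-1 + w) (u(w) = (-1 + w)*w = w*(-1 + w))
E(G, b) = 0
E(u(-14), B((4 + 3) + 4)) - 6494 = 0 - 6494 = -6494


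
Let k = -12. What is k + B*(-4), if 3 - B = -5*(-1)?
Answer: -4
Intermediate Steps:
B = -2 (B = 3 - (-5)*(-1) = 3 - 1*5 = 3 - 5 = -2)
k + B*(-4) = -12 - 2*(-4) = -12 + 8 = -4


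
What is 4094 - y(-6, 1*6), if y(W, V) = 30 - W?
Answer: 4058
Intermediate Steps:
4094 - y(-6, 1*6) = 4094 - (30 - 1*(-6)) = 4094 - (30 + 6) = 4094 - 1*36 = 4094 - 36 = 4058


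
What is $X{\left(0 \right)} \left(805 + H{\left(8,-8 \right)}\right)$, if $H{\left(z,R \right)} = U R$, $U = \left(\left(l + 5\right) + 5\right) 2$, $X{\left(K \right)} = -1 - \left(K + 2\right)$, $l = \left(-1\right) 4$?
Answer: $-2127$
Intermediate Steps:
$l = -4$
$X{\left(K \right)} = -3 - K$ ($X{\left(K \right)} = -1 - \left(2 + K\right) = -3 - K$)
$U = 12$ ($U = \left(\left(-4 + 5\right) + 5\right) 2 = \left(1 + 5\right) 2 = 6 \cdot 2 = 12$)
$H{\left(z,R \right)} = 12 R$
$X{\left(0 \right)} \left(805 + H{\left(8,-8 \right)}\right) = \left(-3 - 0\right) \left(805 + 12 \left(-8\right)\right) = \left(-3 + 0\right) \left(805 - 96\right) = \left(-3\right) 709 = -2127$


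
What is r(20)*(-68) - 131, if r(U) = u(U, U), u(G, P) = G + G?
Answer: -2851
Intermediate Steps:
u(G, P) = 2*G
r(U) = 2*U
r(20)*(-68) - 131 = (2*20)*(-68) - 131 = 40*(-68) - 131 = -2720 - 131 = -2851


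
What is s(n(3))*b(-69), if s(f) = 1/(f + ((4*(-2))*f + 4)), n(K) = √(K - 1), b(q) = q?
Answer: 138/41 + 483*√2/82 ≈ 11.696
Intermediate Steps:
n(K) = √(-1 + K)
s(f) = 1/(4 - 7*f) (s(f) = 1/(f + (-8*f + 4)) = 1/(f + (4 - 8*f)) = 1/(4 - 7*f))
s(n(3))*b(-69) = -1/(-4 + 7*√(-1 + 3))*(-69) = -1/(-4 + 7*√2)*(-69) = 69/(-4 + 7*√2)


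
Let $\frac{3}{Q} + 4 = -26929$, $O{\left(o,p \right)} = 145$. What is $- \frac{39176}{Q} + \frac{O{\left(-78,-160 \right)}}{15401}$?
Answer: $\frac{16250014130843}{46203} \approx 3.5171 \cdot 10^{8}$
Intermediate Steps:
$Q = - \frac{3}{26933}$ ($Q = \frac{3}{-4 - 26929} = \frac{3}{-26933} = 3 \left(- \frac{1}{26933}\right) = - \frac{3}{26933} \approx -0.00011139$)
$- \frac{39176}{Q} + \frac{O{\left(-78,-160 \right)}}{15401} = - \frac{39176}{- \frac{3}{26933}} + \frac{145}{15401} = \left(-39176\right) \left(- \frac{26933}{3}\right) + 145 \cdot \frac{1}{15401} = \frac{1055127208}{3} + \frac{145}{15401} = \frac{16250014130843}{46203}$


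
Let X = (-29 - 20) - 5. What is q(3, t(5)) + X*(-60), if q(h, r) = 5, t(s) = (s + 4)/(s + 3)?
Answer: 3245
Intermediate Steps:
t(s) = (4 + s)/(3 + s)
X = -54 (X = -49 - 5 = -54)
q(3, t(5)) + X*(-60) = 5 - 54*(-60) = 5 + 3240 = 3245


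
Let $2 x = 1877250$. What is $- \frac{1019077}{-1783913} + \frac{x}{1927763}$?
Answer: $\frac{3638964274376}{3438961476619} \approx 1.0582$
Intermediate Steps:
$x = 938625$ ($x = \frac{1}{2} \cdot 1877250 = 938625$)
$- \frac{1019077}{-1783913} + \frac{x}{1927763} = - \frac{1019077}{-1783913} + \frac{938625}{1927763} = \left(-1019077\right) \left(- \frac{1}{1783913}\right) + 938625 \cdot \frac{1}{1927763} = \frac{1019077}{1783913} + \frac{938625}{1927763} = \frac{3638964274376}{3438961476619}$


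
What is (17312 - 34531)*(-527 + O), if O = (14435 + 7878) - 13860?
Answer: -136477794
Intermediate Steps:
O = 8453 (O = 22313 - 13860 = 8453)
(17312 - 34531)*(-527 + O) = (17312 - 34531)*(-527 + 8453) = -17219*7926 = -136477794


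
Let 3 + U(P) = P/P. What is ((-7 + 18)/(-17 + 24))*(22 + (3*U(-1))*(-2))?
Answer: 374/7 ≈ 53.429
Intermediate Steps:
U(P) = -2 (U(P) = -3 + P/P = -3 + 1 = -2)
((-7 + 18)/(-17 + 24))*(22 + (3*U(-1))*(-2)) = ((-7 + 18)/(-17 + 24))*(22 + (3*(-2))*(-2)) = (11/7)*(22 - 6*(-2)) = (11*(1/7))*(22 + 12) = (11/7)*34 = 374/7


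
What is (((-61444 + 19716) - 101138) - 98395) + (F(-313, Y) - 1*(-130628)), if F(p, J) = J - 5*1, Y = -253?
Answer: -110891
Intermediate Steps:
F(p, J) = -5 + J (F(p, J) = J - 5 = -5 + J)
(((-61444 + 19716) - 101138) - 98395) + (F(-313, Y) - 1*(-130628)) = (((-61444 + 19716) - 101138) - 98395) + ((-5 - 253) - 1*(-130628)) = ((-41728 - 101138) - 98395) + (-258 + 130628) = (-142866 - 98395) + 130370 = -241261 + 130370 = -110891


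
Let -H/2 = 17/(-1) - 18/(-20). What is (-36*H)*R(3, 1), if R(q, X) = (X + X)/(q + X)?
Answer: -2898/5 ≈ -579.60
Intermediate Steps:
R(q, X) = 2*X/(X + q) (R(q, X) = (2*X)/(X + q) = 2*X/(X + q))
H = 161/5 (H = -2*(17/(-1) - 18/(-20)) = -2*(17*(-1) - 18*(-1/20)) = -2*(-17 + 9/10) = -2*(-161/10) = 161/5 ≈ 32.200)
(-36*H)*R(3, 1) = (-36*161/5)*(2*1/(1 + 3)) = -11592/(5*4) = -5796/5*1/2 = -2898/5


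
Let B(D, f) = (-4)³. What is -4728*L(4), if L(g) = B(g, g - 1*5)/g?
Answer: 75648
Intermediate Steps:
B(D, f) = -64
L(g) = -64/g
-4728*L(4) = -(-302592)/4 = -4728*(-16) = 75648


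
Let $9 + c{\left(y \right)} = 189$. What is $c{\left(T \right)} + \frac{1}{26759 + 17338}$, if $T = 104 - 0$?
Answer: $\frac{7937461}{44097} \approx 180.0$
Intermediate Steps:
$T = 104$ ($T = 104 + 0 = 104$)
$c{\left(y \right)} = 180$ ($c{\left(y \right)} = -9 + 189 = 180$)
$c{\left(T \right)} + \frac{1}{26759 + 17338} = 180 + \frac{1}{26759 + 17338} = 180 + \frac{1}{44097} = \frac{7937461}{44097}$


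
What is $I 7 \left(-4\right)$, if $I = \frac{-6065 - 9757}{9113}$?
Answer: $\frac{443016}{9113} \approx 48.614$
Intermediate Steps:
$I = - \frac{15822}{9113}$ ($I = \left(-6065 - 9757\right) \frac{1}{9113} = \left(-15822\right) \frac{1}{9113} = - \frac{15822}{9113} \approx -1.7362$)
$I 7 \left(-4\right) = - \frac{15822 \cdot 7 \left(-4\right)}{9113} = \left(- \frac{15822}{9113}\right) \left(-28\right) = \frac{443016}{9113}$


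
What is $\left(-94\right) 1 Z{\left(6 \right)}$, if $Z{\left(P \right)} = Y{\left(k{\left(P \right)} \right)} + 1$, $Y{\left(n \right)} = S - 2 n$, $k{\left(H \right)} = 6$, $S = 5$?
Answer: $564$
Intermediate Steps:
$Y{\left(n \right)} = 5 - 2 n$
$Z{\left(P \right)} = -6$ ($Z{\left(P \right)} = \left(5 - 12\right) + 1 = -7 + 1 = -6$)
$\left(-94\right) 1 Z{\left(6 \right)} = \left(-94\right) 1 \left(-6\right) = \left(-94\right) \left(-6\right) = 564$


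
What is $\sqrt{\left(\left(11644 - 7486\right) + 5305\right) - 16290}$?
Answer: $i \sqrt{6827} \approx 82.626 i$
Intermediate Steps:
$\sqrt{\left(\left(11644 - 7486\right) + 5305\right) - 16290} = \sqrt{\left(4158 + 5305\right) - 16290} = \sqrt{9463 - 16290} = \sqrt{-6827} = i \sqrt{6827}$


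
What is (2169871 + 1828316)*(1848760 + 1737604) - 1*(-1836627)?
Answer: 14338955758695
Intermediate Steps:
(2169871 + 1828316)*(1848760 + 1737604) - 1*(-1836627) = 3998187*3586364 + 1836627 = 14338953922068 + 1836627 = 14338955758695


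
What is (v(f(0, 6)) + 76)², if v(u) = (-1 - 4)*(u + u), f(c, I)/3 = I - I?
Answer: 5776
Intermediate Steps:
f(c, I) = 0 (f(c, I) = 3*(I - I) = 3*0 = 0)
v(u) = -10*u
(v(f(0, 6)) + 76)² = (-10*0 + 76)² = (0 + 76)² = 76² = 5776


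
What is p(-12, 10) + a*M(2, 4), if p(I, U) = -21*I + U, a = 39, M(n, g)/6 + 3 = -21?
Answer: -5354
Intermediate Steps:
M(n, g) = -144 (M(n, g) = -18 + 6*(-21) = -18 - 126 = -144)
p(I, U) = U - 21*I
p(-12, 10) + a*M(2, 4) = (10 - 21*(-12)) + 39*(-144) = (10 + 252) - 5616 = 262 - 5616 = -5354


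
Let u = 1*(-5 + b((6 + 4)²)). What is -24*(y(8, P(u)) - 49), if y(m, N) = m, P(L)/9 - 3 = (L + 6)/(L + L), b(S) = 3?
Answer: 984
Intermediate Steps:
u = -2 (u = 1*(-5 + 3) = 1*(-2) = -2)
P(L) = 27 + 9*(6 + L)/(2*L) (P(L) = 27 + 9*((L + 6)/(L + L)) = 27 + 9*((6 + L)/((2*L))) = 27 + 9*((6 + L)*(1/(2*L))) = 27 + 9*((6 + L)/(2*L)) = 27 + 9*(6 + L)/(2*L))
-24*(y(8, P(u)) - 49) = -24*(8 - 49) = -24*(-41) = 984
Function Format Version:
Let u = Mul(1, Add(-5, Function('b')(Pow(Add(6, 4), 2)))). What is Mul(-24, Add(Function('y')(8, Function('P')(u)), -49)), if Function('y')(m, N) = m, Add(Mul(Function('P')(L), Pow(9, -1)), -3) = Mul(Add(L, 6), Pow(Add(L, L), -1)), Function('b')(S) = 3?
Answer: 984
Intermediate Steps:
u = -2 (u = Mul(1, Add(-5, 3)) = Mul(1, -2) = -2)
Function('P')(L) = Add(27, Mul(Rational(9, 2), Pow(L, -1), Add(6, L))) (Function('P')(L) = Add(27, Mul(9, Mul(Add(L, 6), Pow(Add(L, L), -1)))) = Add(27, Mul(9, Mul(Add(6, L), Pow(Mul(2, L), -1)))) = Add(27, Mul(9, Mul(Add(6, L), Mul(Rational(1, 2), Pow(L, -1))))) = Add(27, Mul(9, Mul(Rational(1, 2), Pow(L, -1), Add(6, L)))) = Add(27, Mul(Rational(9, 2), Pow(L, -1), Add(6, L))))
Mul(-24, Add(Function('y')(8, Function('P')(u)), -49)) = Mul(-24, Add(8, -49)) = Mul(-24, -41) = 984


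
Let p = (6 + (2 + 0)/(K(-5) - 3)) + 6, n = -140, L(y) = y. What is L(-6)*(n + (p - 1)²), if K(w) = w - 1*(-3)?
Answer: 4146/25 ≈ 165.84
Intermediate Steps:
K(w) = 3 + w (K(w) = w + 3 = 3 + w)
p = 58/5 (p = (6 + (2 + 0)/((3 - 5) - 3)) + 6 = (6 + 2/(-2 - 3)) + 6 = (6 + 2/(-5)) + 6 = (6 + 2*(-⅕)) + 6 = (6 - ⅖) + 6 = 28/5 + 6 = 58/5 ≈ 11.600)
L(-6)*(n + (p - 1)²) = -6*(-140 + (58/5 - 1)²) = -6*(-140 + (53/5)²) = -6*(-140 + 2809/25) = -6*(-691/25) = 4146/25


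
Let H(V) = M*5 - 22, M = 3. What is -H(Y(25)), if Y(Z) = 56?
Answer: 7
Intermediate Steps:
H(V) = -7 (H(V) = 3*5 - 22 = 15 - 22 = -7)
-H(Y(25)) = -1*(-7) = 7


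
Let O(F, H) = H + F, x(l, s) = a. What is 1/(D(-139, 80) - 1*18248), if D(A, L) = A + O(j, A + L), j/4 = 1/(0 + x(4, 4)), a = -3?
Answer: -3/55342 ≈ -5.4208e-5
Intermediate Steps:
x(l, s) = -3
j = -4/3 (j = 4/(0 - 3) = 4/(-3) = 4*(-⅓) = -4/3 ≈ -1.3333)
O(F, H) = F + H
D(A, L) = -4/3 + L + 2*A (D(A, L) = A + (-4/3 + (A + L)) = A + (-4/3 + A + L) = -4/3 + L + 2*A)
1/(D(-139, 80) - 1*18248) = 1/((-4/3 + 80 + 2*(-139)) - 1*18248) = 1/((-4/3 + 80 - 278) - 18248) = 1/(-598/3 - 18248) = 1/(-55342/3) = -3/55342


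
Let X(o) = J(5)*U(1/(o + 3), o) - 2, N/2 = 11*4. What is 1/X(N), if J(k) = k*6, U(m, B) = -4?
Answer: -1/122 ≈ -0.0081967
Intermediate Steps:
J(k) = 6*k
N = 88 (N = 2*(11*4) = 2*44 = 88)
X(o) = -122 (X(o) = (6*5)*(-4) - 2 = 30*(-4) - 2 = -120 - 2 = -122)
1/X(N) = 1/(-122) = -1/122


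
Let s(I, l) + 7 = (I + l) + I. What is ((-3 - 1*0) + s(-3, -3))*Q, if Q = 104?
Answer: -1976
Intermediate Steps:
s(I, l) = -7 + l + 2*I (s(I, l) = -7 + ((I + l) + I) = -7 + (l + 2*I) = -7 + l + 2*I)
((-3 - 1*0) + s(-3, -3))*Q = ((-3 - 1*0) + (-7 - 3 + 2*(-3)))*104 = ((-3 + 0) + (-7 - 3 - 6))*104 = (-3 - 16)*104 = -19*104 = -1976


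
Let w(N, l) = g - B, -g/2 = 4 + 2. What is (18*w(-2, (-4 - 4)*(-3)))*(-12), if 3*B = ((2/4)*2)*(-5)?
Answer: 2232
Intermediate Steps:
g = -12 (g = -2*(4 + 2) = -2*6 = -12)
B = -5/3 (B = (((2/4)*2)*(-5))/3 = (((2*(¼))*2)*(-5))/3 = (((½)*2)*(-5))/3 = (1*(-5))/3 = (⅓)*(-5) = -5/3 ≈ -1.6667)
w(N, l) = -31/3 (w(N, l) = -12 - 1*(-5/3) = -12 + 5/3 = -31/3)
(18*w(-2, (-4 - 4)*(-3)))*(-12) = (18*(-31/3))*(-12) = -186*(-12) = 2232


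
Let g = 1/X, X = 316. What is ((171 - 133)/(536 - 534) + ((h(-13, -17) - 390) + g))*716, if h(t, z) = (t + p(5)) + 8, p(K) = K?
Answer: -20985065/79 ≈ -2.6563e+5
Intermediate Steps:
g = 1/316 ≈ 0.0031646
h(t, z) = 13 + t (h(t, z) = (t + 5) + 8 = (5 + t) + 8 = 13 + t)
((171 - 133)/(536 - 534) + ((h(-13, -17) - 390) + g))*716 = ((171 - 133)/(536 - 534) + (((13 - 13) - 390) + 1/316))*716 = (38/2 + ((0 - 390) + 1/316))*716 = (38*(1/2) + (-390 + 1/316))*716 = (19 - 123239/316)*716 = -117235/316*716 = -20985065/79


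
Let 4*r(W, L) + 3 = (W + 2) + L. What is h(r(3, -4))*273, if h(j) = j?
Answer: -273/2 ≈ -136.50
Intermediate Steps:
r(W, L) = -¼ + L/4 + W/4 (r(W, L) = -¾ + ((W + 2) + L)/4 = -¾ + ((2 + W) + L)/4 = -¾ + (2 + L + W)/4 = -¾ + (½ + L/4 + W/4) = -¼ + L/4 + W/4)
h(r(3, -4))*273 = (-¼ + (¼)*(-4) + (¼)*3)*273 = (-¼ - 1 + ¾)*273 = -½*273 = -273/2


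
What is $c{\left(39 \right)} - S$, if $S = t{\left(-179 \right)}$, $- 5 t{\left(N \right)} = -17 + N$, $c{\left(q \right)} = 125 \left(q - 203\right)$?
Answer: $- \frac{102696}{5} \approx -20539.0$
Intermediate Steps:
$c{\left(q \right)} = -25375 + 125 q$ ($c{\left(q \right)} = 125 \left(-203 + q\right) = -25375 + 125 q$)
$t{\left(N \right)} = \frac{17}{5} - \frac{N}{5}$ ($t{\left(N \right)} = - \frac{-17 + N}{5} = \frac{17}{5} - \frac{N}{5}$)
$S = \frac{196}{5}$ ($S = \frac{17}{5} - - \frac{179}{5} = \frac{17}{5} + \frac{179}{5} = \frac{196}{5} \approx 39.2$)
$c{\left(39 \right)} - S = \left(-25375 + 125 \cdot 39\right) - \frac{196}{5} = \left(-25375 + 4875\right) - \frac{196}{5} = -20500 - \frac{196}{5} = - \frac{102696}{5}$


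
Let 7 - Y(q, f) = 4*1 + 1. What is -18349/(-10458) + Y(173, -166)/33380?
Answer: 76563817/43636005 ≈ 1.7546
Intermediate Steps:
Y(q, f) = 2 (Y(q, f) = 7 - (4*1 + 1) = 7 - (4 + 1) = 7 - 1*5 = 7 - 5 = 2)
-18349/(-10458) + Y(173, -166)/33380 = -18349/(-10458) + 2/33380 = -18349*(-1/10458) + 2*(1/33380) = 18349/10458 + 1/16690 = 76563817/43636005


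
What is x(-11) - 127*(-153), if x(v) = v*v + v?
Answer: 19541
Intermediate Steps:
x(v) = v + v**2 (x(v) = v**2 + v = v + v**2)
x(-11) - 127*(-153) = -11*(1 - 11) - 127*(-153) = -11*(-10) + 19431 = 110 + 19431 = 19541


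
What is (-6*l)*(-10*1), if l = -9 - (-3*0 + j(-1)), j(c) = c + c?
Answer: -420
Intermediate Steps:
j(c) = 2*c
l = -7 (l = -9 - (-3*0 + 2*(-1)) = -9 - (0 - 2) = -9 - 1*(-2) = -9 + 2 = -7)
(-6*l)*(-10*1) = (-6*(-7))*(-10*1) = 42*(-10) = -420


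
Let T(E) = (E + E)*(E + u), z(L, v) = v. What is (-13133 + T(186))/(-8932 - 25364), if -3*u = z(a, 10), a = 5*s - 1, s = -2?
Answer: -18273/11432 ≈ -1.5984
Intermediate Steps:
a = -11 (a = 5*(-2) - 1 = -10 - 1 = -11)
u = -10/3 (u = -1/3*10 = -10/3 ≈ -3.3333)
T(E) = 2*E*(-10/3 + E) (T(E) = (E + E)*(E - 10/3) = (2*E)*(-10/3 + E) = 2*E*(-10/3 + E))
(-13133 + T(186))/(-8932 - 25364) = (-13133 + (2/3)*186*(-10 + 3*186))/(-8932 - 25364) = (-13133 + (2/3)*186*(-10 + 558))/(-34296) = (-13133 + (2/3)*186*548)*(-1/34296) = (-13133 + 67952)*(-1/34296) = 54819*(-1/34296) = -18273/11432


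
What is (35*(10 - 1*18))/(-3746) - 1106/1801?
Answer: -1819398/3373273 ≈ -0.53936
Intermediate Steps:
(35*(10 - 1*18))/(-3746) - 1106/1801 = (35*(10 - 18))*(-1/3746) - 1106*1/1801 = (35*(-8))*(-1/3746) - 1106/1801 = -280*(-1/3746) - 1106/1801 = 140/1873 - 1106/1801 = -1819398/3373273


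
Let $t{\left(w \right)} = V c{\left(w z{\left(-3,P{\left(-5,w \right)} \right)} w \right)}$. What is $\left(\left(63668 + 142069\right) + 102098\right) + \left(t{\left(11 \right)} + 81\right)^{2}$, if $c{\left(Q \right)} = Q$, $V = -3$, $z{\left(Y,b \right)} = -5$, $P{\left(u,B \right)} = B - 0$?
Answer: $3902651$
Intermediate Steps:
$P{\left(u,B \right)} = B$ ($P{\left(u,B \right)} = B + 0 = B$)
$t{\left(w \right)} = 15 w^{2}$ ($t{\left(w \right)} = - 3 w \left(-5\right) w = - 3 - 5 w w = - 3 \left(- 5 w^{2}\right) = 15 w^{2}$)
$\left(\left(63668 + 142069\right) + 102098\right) + \left(t{\left(11 \right)} + 81\right)^{2} = \left(\left(63668 + 142069\right) + 102098\right) + \left(15 \cdot 11^{2} + 81\right)^{2} = \left(205737 + 102098\right) + \left(15 \cdot 121 + 81\right)^{2} = 307835 + \left(1815 + 81\right)^{2} = 307835 + 1896^{2} = 307835 + 3594816 = 3902651$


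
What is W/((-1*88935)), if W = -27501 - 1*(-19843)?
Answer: 1094/12705 ≈ 0.086108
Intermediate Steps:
W = -7658 (W = -27501 + 19843 = -7658)
W/((-1*88935)) = -7658/((-1*88935)) = -7658/(-88935) = -7658*(-1/88935) = 1094/12705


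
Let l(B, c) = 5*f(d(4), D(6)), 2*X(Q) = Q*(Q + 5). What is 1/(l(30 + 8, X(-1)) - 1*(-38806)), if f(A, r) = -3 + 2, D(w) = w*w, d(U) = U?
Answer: 1/38801 ≈ 2.5773e-5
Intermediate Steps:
D(w) = w²
f(A, r) = -1
X(Q) = Q*(5 + Q)/2 (X(Q) = (Q*(Q + 5))/2 = (Q*(5 + Q))/2 = Q*(5 + Q)/2)
l(B, c) = -5 (l(B, c) = 5*(-1) = -5)
1/(l(30 + 8, X(-1)) - 1*(-38806)) = 1/(-5 - 1*(-38806)) = 1/(-5 + 38806) = 1/38801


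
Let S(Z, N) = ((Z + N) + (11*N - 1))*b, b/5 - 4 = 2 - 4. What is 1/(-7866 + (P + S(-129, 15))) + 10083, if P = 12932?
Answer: 56121979/5566 ≈ 10083.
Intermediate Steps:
b = 10 (b = 20 + 5*(2 - 4) = 20 + 5*(-2) = 20 - 10 = 10)
S(Z, N) = -10 + 10*Z + 120*N (S(Z, N) = ((Z + N) + (11*N - 1))*10 = ((N + Z) + (-1 + 11*N))*10 = (-1 + Z + 12*N)*10 = -10 + 10*Z + 120*N)
1/(-7866 + (P + S(-129, 15))) + 10083 = 1/(-7866 + (12932 + (-10 + 10*(-129) + 120*15))) + 10083 = 1/(-7866 + (12932 + (-10 - 1290 + 1800))) + 10083 = 1/(-7866 + (12932 + 500)) + 10083 = 1/(-7866 + 13432) + 10083 = 1/5566 + 10083 = 56121979/5566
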